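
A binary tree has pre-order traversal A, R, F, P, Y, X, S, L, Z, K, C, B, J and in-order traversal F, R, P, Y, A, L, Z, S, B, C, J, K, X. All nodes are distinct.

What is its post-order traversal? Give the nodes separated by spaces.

The first element of pre-order is the root; it splits in-order into left and right subtrees.
Root A: left subtree has 4 nodes {F, R, P, Y}, right has 8 {L, Z, S, B, C, J, K, X}.
  Root R: left subtree has 1 node {F}, right has 2 {P, Y}.
    Root P: left subtree has 0 nodes { }, right has 1 {Y}.
  Root X: left subtree has 7 nodes {L, Z, S, B, C, J, K}, right has 0 { }.
    Root S: left subtree has 2 nodes {L, Z}, right has 4 {B, C, J, K}.
      Root L: left subtree has 0 nodes { }, right has 1 {Z}.
      Root K: left subtree has 3 nodes {B, C, J}, right has 0 { }.
        Root C: left subtree has 1 node {B}, right has 1 {J}.

F Y P R Z L B J C K S X A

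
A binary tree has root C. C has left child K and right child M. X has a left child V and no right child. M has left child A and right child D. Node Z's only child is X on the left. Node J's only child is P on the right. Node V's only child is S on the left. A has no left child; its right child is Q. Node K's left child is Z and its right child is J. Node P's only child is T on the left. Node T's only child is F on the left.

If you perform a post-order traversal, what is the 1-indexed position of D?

12

Post-order visits the left subtree, then the right subtree, then the node.
At C: go left to K.
  At K: go left to Z.
    At Z: go left to X.
      At X: go left to V.
        At V: go left to S.
          S is a leaf — visit S.
        At V: no right child.
        Visit V.
      At X: no right child.
      Visit X.
    At Z: no right child.
    Visit Z.
  At K: go right to J.
    At J: no left child.
    At J: go right to P.
      At P: go left to T.
        At T: go left to F.
          F is a leaf — visit F.
        At T: no right child.
        Visit T.
      At P: no right child.
      Visit P.
    Visit J.
  Visit K.
At C: go right to M.
  At M: go left to A.
    At A: no left child.
    At A: go right to Q.
      Q is a leaf — visit Q.
    Visit A.
  At M: go right to D.
    D is a leaf — visit D.
  Visit M.
Visit C.
Full post-order sequence: S, V, X, Z, F, T, P, J, K, Q, A, D, M, C.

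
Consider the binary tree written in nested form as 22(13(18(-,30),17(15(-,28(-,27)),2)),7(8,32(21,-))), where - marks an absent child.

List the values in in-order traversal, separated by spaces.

In-order visits the left subtree, then the node, then the right subtree.
At 22: go left to 13.
  At 13: go left to 18.
    At 18: no left child.
    Visit 18.
    At 18: go right to 30.
      30 is a leaf — visit 30.
  Visit 13.
  At 13: go right to 17.
    At 17: go left to 15.
      At 15: no left child.
      Visit 15.
      At 15: go right to 28.
        At 28: no left child.
        Visit 28.
        At 28: go right to 27.
          27 is a leaf — visit 27.
    Visit 17.
    At 17: go right to 2.
      2 is a leaf — visit 2.
Visit 22.
At 22: go right to 7.
  At 7: go left to 8.
    8 is a leaf — visit 8.
  Visit 7.
  At 7: go right to 32.
    At 32: go left to 21.
      21 is a leaf — visit 21.
    Visit 32.
    At 32: no right child.

18 30 13 15 28 27 17 2 22 8 7 21 32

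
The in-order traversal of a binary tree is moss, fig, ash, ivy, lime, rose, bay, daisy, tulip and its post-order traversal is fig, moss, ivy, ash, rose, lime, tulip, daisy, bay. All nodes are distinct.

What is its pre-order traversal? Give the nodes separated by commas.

The last element of post-order is the root; it splits in-order into left and right subtrees.
Root bay: left subtree has 6 nodes {moss, fig, ash, ivy, lime, rose}, right has 2 {daisy, tulip}.
  Root lime: left subtree has 4 nodes {moss, fig, ash, ivy}, right has 1 {rose}.
    Root ash: left subtree has 2 nodes {moss, fig}, right has 1 {ivy}.
      Root moss: left subtree has 0 nodes { }, right has 1 {fig}.
  Root daisy: left subtree has 0 nodes { }, right has 1 {tulip}.

bay, lime, ash, moss, fig, ivy, rose, daisy, tulip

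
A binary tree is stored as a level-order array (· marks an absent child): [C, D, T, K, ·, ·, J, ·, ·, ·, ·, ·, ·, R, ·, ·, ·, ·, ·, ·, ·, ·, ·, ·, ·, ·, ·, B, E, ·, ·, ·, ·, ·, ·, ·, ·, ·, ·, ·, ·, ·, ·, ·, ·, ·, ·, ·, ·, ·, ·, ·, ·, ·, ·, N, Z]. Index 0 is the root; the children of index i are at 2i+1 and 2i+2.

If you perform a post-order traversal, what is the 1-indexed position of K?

Post-order visits the left subtree, then the right subtree, then the node.
At C: go left to D.
  At D: go left to K.
    K is a leaf — visit K.
  At D: no right child.
  Visit D.
At C: go right to T.
  At T: no left child.
  At T: go right to J.
    At J: go left to R.
      At R: go left to B.
        At B: go left to N.
          N is a leaf — visit N.
        At B: go right to Z.
          Z is a leaf — visit Z.
        Visit B.
      At R: go right to E.
        E is a leaf — visit E.
      Visit R.
    At J: no right child.
    Visit J.
  Visit T.
Visit C.
Full post-order sequence: K, D, N, Z, B, E, R, J, T, C.

1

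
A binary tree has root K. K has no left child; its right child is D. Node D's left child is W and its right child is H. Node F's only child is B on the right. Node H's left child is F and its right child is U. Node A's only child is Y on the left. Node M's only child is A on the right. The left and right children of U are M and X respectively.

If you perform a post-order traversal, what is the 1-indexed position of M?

6

Post-order visits the left subtree, then the right subtree, then the node.
At K: no left child.
At K: go right to D.
  At D: go left to W.
    W is a leaf — visit W.
  At D: go right to H.
    At H: go left to F.
      At F: no left child.
      At F: go right to B.
        B is a leaf — visit B.
      Visit F.
    At H: go right to U.
      At U: go left to M.
        At M: no left child.
        At M: go right to A.
          At A: go left to Y.
            Y is a leaf — visit Y.
          At A: no right child.
          Visit A.
        Visit M.
      At U: go right to X.
        X is a leaf — visit X.
      Visit U.
    Visit H.
  Visit D.
Visit K.
Full post-order sequence: W, B, F, Y, A, M, X, U, H, D, K.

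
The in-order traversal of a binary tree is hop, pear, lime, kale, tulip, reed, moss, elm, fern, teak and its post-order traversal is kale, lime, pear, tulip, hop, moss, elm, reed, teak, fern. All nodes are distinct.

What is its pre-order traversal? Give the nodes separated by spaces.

The last element of post-order is the root; it splits in-order into left and right subtrees.
Root fern: left subtree has 8 nodes {hop, pear, lime, kale, tulip, reed, moss, elm}, right has 1 {teak}.
  Root reed: left subtree has 5 nodes {hop, pear, lime, kale, tulip}, right has 2 {moss, elm}.
    Root hop: left subtree has 0 nodes { }, right has 4 {pear, lime, kale, tulip}.
      Root tulip: left subtree has 3 nodes {pear, lime, kale}, right has 0 { }.
        Root pear: left subtree has 0 nodes { }, right has 2 {lime, kale}.
          Root lime: left subtree has 0 nodes { }, right has 1 {kale}.
    Root elm: left subtree has 1 node {moss}, right has 0 { }.

fern reed hop tulip pear lime kale elm moss teak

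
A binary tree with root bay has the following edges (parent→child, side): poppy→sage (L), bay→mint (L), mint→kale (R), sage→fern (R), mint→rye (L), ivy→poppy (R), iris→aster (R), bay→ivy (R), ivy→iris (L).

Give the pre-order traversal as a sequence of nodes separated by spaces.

bay mint rye kale ivy iris aster poppy sage fern

Pre-order visits the node, then its left subtree, then its right subtree.
Visit bay.
At bay: go left to mint.
  Visit mint.
  At mint: go left to rye.
    rye is a leaf — visit rye.
  At mint: go right to kale.
    kale is a leaf — visit kale.
At bay: go right to ivy.
  Visit ivy.
  At ivy: go left to iris.
    Visit iris.
    At iris: no left child.
    At iris: go right to aster.
      aster is a leaf — visit aster.
  At ivy: go right to poppy.
    Visit poppy.
    At poppy: go left to sage.
      Visit sage.
      At sage: no left child.
      At sage: go right to fern.
        fern is a leaf — visit fern.
    At poppy: no right child.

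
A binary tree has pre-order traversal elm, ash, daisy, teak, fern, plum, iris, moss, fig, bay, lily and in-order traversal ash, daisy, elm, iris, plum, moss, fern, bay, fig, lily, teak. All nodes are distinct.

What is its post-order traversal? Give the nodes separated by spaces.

The first element of pre-order is the root; it splits in-order into left and right subtrees.
Root elm: left subtree has 2 nodes {ash, daisy}, right has 8 {iris, plum, moss, fern, bay, fig, lily, teak}.
  Root ash: left subtree has 0 nodes { }, right has 1 {daisy}.
  Root teak: left subtree has 7 nodes {iris, plum, moss, fern, bay, fig, lily}, right has 0 { }.
    Root fern: left subtree has 3 nodes {iris, plum, moss}, right has 3 {bay, fig, lily}.
      Root plum: left subtree has 1 node {iris}, right has 1 {moss}.
      Root fig: left subtree has 1 node {bay}, right has 1 {lily}.

daisy ash iris moss plum bay lily fig fern teak elm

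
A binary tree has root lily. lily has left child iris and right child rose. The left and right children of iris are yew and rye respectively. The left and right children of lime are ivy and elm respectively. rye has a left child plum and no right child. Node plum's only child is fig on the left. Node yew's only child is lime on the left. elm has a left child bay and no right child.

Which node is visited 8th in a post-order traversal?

Post-order visits the left subtree, then the right subtree, then the node.
At lily: go left to iris.
  At iris: go left to yew.
    At yew: go left to lime.
      At lime: go left to ivy.
        ivy is a leaf — visit ivy.
      At lime: go right to elm.
        At elm: go left to bay.
          bay is a leaf — visit bay.
        At elm: no right child.
        Visit elm.
      Visit lime.
    At yew: no right child.
    Visit yew.
  At iris: go right to rye.
    At rye: go left to plum.
      At plum: go left to fig.
        fig is a leaf — visit fig.
      At plum: no right child.
      Visit plum.
    At rye: no right child.
    Visit rye.
  Visit iris.
At lily: go right to rose.
  rose is a leaf — visit rose.
Visit lily.
Full post-order sequence: ivy, bay, elm, lime, yew, fig, plum, rye, iris, rose, lily.

rye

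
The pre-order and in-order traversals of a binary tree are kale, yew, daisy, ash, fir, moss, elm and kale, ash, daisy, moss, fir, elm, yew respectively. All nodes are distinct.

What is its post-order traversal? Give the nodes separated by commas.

The first element of pre-order is the root; it splits in-order into left and right subtrees.
Root kale: left subtree has 0 nodes { }, right has 6 {ash, daisy, moss, fir, elm, yew}.
  Root yew: left subtree has 5 nodes {ash, daisy, moss, fir, elm}, right has 0 { }.
    Root daisy: left subtree has 1 node {ash}, right has 3 {moss, fir, elm}.
      Root fir: left subtree has 1 node {moss}, right has 1 {elm}.

ash, moss, elm, fir, daisy, yew, kale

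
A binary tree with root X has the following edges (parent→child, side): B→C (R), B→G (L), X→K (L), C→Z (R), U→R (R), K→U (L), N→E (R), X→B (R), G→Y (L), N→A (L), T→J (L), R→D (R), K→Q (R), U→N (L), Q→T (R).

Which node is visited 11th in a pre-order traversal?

Pre-order visits the node, then its left subtree, then its right subtree.
Visit X.
At X: go left to K.
  Visit K.
  At K: go left to U.
    Visit U.
    At U: go left to N.
      Visit N.
      At N: go left to A.
        A is a leaf — visit A.
      At N: go right to E.
        E is a leaf — visit E.
    At U: go right to R.
      Visit R.
      At R: no left child.
      At R: go right to D.
        D is a leaf — visit D.
  At K: go right to Q.
    Visit Q.
    At Q: no left child.
    At Q: go right to T.
      Visit T.
      At T: go left to J.
        J is a leaf — visit J.
      At T: no right child.
At X: go right to B.
  Visit B.
  At B: go left to G.
    Visit G.
    At G: go left to Y.
      Y is a leaf — visit Y.
    At G: no right child.
  At B: go right to C.
    Visit C.
    At C: no left child.
    At C: go right to Z.
      Z is a leaf — visit Z.
Full pre-order sequence: X, K, U, N, A, E, R, D, Q, T, J, B, G, Y, C, Z.

J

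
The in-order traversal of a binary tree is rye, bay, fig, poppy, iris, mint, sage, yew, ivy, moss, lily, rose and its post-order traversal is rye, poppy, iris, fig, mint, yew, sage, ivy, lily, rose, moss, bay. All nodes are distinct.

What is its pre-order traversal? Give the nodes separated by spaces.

The last element of post-order is the root; it splits in-order into left and right subtrees.
Root bay: left subtree has 1 node {rye}, right has 10 {fig, poppy, iris, mint, sage, yew, ivy, moss, lily, rose}.
  Root moss: left subtree has 7 nodes {fig, poppy, iris, mint, sage, yew, ivy}, right has 2 {lily, rose}.
    Root ivy: left subtree has 6 nodes {fig, poppy, iris, mint, sage, yew}, right has 0 { }.
      Root sage: left subtree has 4 nodes {fig, poppy, iris, mint}, right has 1 {yew}.
        Root mint: left subtree has 3 nodes {fig, poppy, iris}, right has 0 { }.
          Root fig: left subtree has 0 nodes { }, right has 2 {poppy, iris}.
            Root iris: left subtree has 1 node {poppy}, right has 0 { }.
    Root rose: left subtree has 1 node {lily}, right has 0 { }.

bay rye moss ivy sage mint fig iris poppy yew rose lily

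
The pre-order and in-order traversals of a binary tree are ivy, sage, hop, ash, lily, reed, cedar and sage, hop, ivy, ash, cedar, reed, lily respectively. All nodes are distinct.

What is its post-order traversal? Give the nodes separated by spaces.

The first element of pre-order is the root; it splits in-order into left and right subtrees.
Root ivy: left subtree has 2 nodes {sage, hop}, right has 4 {ash, cedar, reed, lily}.
  Root sage: left subtree has 0 nodes { }, right has 1 {hop}.
  Root ash: left subtree has 0 nodes { }, right has 3 {cedar, reed, lily}.
    Root lily: left subtree has 2 nodes {cedar, reed}, right has 0 { }.
      Root reed: left subtree has 1 node {cedar}, right has 0 { }.

hop sage cedar reed lily ash ivy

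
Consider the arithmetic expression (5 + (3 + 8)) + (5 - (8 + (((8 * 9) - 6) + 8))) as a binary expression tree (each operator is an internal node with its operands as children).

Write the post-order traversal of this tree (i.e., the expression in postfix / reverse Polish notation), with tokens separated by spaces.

5 3 8 + + 5 8 8 9 * 6 - 8 + + - +

Post-order on an expression tree gives postfix notation: for each operator, emit left operand, right operand, then the operator.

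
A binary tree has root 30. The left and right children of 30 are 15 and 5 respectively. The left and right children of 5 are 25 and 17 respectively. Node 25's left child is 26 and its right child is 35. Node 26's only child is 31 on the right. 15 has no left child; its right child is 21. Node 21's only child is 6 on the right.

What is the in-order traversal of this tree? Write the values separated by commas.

In-order visits the left subtree, then the node, then the right subtree.
At 30: go left to 15.
  At 15: no left child.
  Visit 15.
  At 15: go right to 21.
    At 21: no left child.
    Visit 21.
    At 21: go right to 6.
      6 is a leaf — visit 6.
Visit 30.
At 30: go right to 5.
  At 5: go left to 25.
    At 25: go left to 26.
      At 26: no left child.
      Visit 26.
      At 26: go right to 31.
        31 is a leaf — visit 31.
    Visit 25.
    At 25: go right to 35.
      35 is a leaf — visit 35.
  Visit 5.
  At 5: go right to 17.
    17 is a leaf — visit 17.

15, 21, 6, 30, 26, 31, 25, 35, 5, 17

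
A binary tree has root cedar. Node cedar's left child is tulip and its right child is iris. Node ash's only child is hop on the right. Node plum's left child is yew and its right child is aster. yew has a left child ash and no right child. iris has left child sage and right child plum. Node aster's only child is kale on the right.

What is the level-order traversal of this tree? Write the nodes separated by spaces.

Level-order visits nodes level by level from the root, left to right within each level.
Level 0: cedar
Level 1: tulip, iris
Level 2: sage, plum
Level 3: yew, aster
Level 4: ash, kale
Level 5: hop

cedar tulip iris sage plum yew aster ash kale hop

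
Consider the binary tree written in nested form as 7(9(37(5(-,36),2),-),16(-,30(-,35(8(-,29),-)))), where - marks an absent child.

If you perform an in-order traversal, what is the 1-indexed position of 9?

5

In-order visits the left subtree, then the node, then the right subtree.
At 7: go left to 9.
  At 9: go left to 37.
    At 37: go left to 5.
      At 5: no left child.
      Visit 5.
      At 5: go right to 36.
        36 is a leaf — visit 36.
    Visit 37.
    At 37: go right to 2.
      2 is a leaf — visit 2.
  Visit 9.
  At 9: no right child.
Visit 7.
At 7: go right to 16.
  At 16: no left child.
  Visit 16.
  At 16: go right to 30.
    At 30: no left child.
    Visit 30.
    At 30: go right to 35.
      At 35: go left to 8.
        At 8: no left child.
        Visit 8.
        At 8: go right to 29.
          29 is a leaf — visit 29.
      Visit 35.
      At 35: no right child.
Full in-order sequence: 5, 36, 37, 2, 9, 7, 16, 30, 8, 29, 35.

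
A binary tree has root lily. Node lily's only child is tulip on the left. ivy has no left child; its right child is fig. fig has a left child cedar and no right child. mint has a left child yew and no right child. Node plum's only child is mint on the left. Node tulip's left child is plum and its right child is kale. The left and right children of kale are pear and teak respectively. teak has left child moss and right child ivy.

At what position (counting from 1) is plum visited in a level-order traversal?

Level-order visits nodes level by level from the root, left to right within each level.
Level 0: lily
Level 1: tulip
Level 2: plum, kale
Level 3: mint, pear, teak
Level 4: yew, moss, ivy
Level 5: fig
Level 6: cedar
Full level-order sequence: lily, tulip, plum, kale, mint, pear, teak, yew, moss, ivy, fig, cedar.

3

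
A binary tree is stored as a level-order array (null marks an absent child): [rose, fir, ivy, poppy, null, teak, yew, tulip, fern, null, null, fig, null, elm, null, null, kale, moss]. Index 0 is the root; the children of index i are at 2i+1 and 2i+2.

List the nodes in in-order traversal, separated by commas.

tulip, kale, poppy, moss, fern, fir, rose, fig, teak, ivy, elm, yew

In-order visits the left subtree, then the node, then the right subtree.
At rose: go left to fir.
  At fir: go left to poppy.
    At poppy: go left to tulip.
      At tulip: no left child.
      Visit tulip.
      At tulip: go right to kale.
        kale is a leaf — visit kale.
    Visit poppy.
    At poppy: go right to fern.
      At fern: go left to moss.
        moss is a leaf — visit moss.
      Visit fern.
      At fern: no right child.
  Visit fir.
  At fir: no right child.
Visit rose.
At rose: go right to ivy.
  At ivy: go left to teak.
    At teak: go left to fig.
      fig is a leaf — visit fig.
    Visit teak.
    At teak: no right child.
  Visit ivy.
  At ivy: go right to yew.
    At yew: go left to elm.
      elm is a leaf — visit elm.
    Visit yew.
    At yew: no right child.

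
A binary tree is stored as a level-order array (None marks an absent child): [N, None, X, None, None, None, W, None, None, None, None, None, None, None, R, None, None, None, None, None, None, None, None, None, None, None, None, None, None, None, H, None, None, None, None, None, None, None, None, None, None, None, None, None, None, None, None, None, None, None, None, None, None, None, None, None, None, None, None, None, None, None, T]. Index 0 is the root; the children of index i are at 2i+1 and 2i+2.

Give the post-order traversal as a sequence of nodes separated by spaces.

T H R W X N

Post-order visits the left subtree, then the right subtree, then the node.
At N: no left child.
At N: go right to X.
  At X: no left child.
  At X: go right to W.
    At W: no left child.
    At W: go right to R.
      At R: no left child.
      At R: go right to H.
        At H: no left child.
        At H: go right to T.
          T is a leaf — visit T.
        Visit H.
      Visit R.
    Visit W.
  Visit X.
Visit N.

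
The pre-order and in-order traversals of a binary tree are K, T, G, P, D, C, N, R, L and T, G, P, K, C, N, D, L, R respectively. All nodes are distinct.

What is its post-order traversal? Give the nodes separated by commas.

P, G, T, N, C, L, R, D, K

The first element of pre-order is the root; it splits in-order into left and right subtrees.
Root K: left subtree has 3 nodes {T, G, P}, right has 5 {C, N, D, L, R}.
  Root T: left subtree has 0 nodes { }, right has 2 {G, P}.
    Root G: left subtree has 0 nodes { }, right has 1 {P}.
  Root D: left subtree has 2 nodes {C, N}, right has 2 {L, R}.
    Root C: left subtree has 0 nodes { }, right has 1 {N}.
    Root R: left subtree has 1 node {L}, right has 0 { }.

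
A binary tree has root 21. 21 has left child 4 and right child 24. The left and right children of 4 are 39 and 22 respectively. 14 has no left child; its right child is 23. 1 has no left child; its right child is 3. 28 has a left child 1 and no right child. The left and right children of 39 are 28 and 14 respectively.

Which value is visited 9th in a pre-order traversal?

22

Pre-order visits the node, then its left subtree, then its right subtree.
Visit 21.
At 21: go left to 4.
  Visit 4.
  At 4: go left to 39.
    Visit 39.
    At 39: go left to 28.
      Visit 28.
      At 28: go left to 1.
        Visit 1.
        At 1: no left child.
        At 1: go right to 3.
          3 is a leaf — visit 3.
      At 28: no right child.
    At 39: go right to 14.
      Visit 14.
      At 14: no left child.
      At 14: go right to 23.
        23 is a leaf — visit 23.
  At 4: go right to 22.
    22 is a leaf — visit 22.
At 21: go right to 24.
  24 is a leaf — visit 24.
Full pre-order sequence: 21, 4, 39, 28, 1, 3, 14, 23, 22, 24.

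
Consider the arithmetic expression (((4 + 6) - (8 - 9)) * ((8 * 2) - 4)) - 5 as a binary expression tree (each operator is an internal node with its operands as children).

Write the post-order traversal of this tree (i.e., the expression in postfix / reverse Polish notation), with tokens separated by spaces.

4 6 + 8 9 - - 8 2 * 4 - * 5 -

Post-order on an expression tree gives postfix notation: for each operator, emit left operand, right operand, then the operator.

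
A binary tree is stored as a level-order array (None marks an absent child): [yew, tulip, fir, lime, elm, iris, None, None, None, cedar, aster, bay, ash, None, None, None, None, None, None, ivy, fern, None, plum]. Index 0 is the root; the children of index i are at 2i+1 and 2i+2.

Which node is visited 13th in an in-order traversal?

fir

In-order visits the left subtree, then the node, then the right subtree.
At yew: go left to tulip.
  At tulip: go left to lime.
    lime is a leaf — visit lime.
  Visit tulip.
  At tulip: go right to elm.
    At elm: go left to cedar.
      At cedar: go left to ivy.
        ivy is a leaf — visit ivy.
      Visit cedar.
      At cedar: go right to fern.
        fern is a leaf — visit fern.
    Visit elm.
    At elm: go right to aster.
      At aster: no left child.
      Visit aster.
      At aster: go right to plum.
        plum is a leaf — visit plum.
Visit yew.
At yew: go right to fir.
  At fir: go left to iris.
    At iris: go left to bay.
      bay is a leaf — visit bay.
    Visit iris.
    At iris: go right to ash.
      ash is a leaf — visit ash.
  Visit fir.
  At fir: no right child.
Full in-order sequence: lime, tulip, ivy, cedar, fern, elm, aster, plum, yew, bay, iris, ash, fir.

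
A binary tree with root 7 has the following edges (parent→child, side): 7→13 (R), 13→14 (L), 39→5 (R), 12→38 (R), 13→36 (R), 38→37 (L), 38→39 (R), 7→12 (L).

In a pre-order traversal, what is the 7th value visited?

Pre-order visits the node, then its left subtree, then its right subtree.
Visit 7.
At 7: go left to 12.
  Visit 12.
  At 12: no left child.
  At 12: go right to 38.
    Visit 38.
    At 38: go left to 37.
      37 is a leaf — visit 37.
    At 38: go right to 39.
      Visit 39.
      At 39: no left child.
      At 39: go right to 5.
        5 is a leaf — visit 5.
At 7: go right to 13.
  Visit 13.
  At 13: go left to 14.
    14 is a leaf — visit 14.
  At 13: go right to 36.
    36 is a leaf — visit 36.
Full pre-order sequence: 7, 12, 38, 37, 39, 5, 13, 14, 36.

13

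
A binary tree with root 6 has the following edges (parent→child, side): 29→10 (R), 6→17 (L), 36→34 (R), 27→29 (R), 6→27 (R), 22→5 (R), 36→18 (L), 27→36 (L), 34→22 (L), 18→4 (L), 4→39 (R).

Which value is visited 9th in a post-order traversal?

Post-order visits the left subtree, then the right subtree, then the node.
At 6: go left to 17.
  17 is a leaf — visit 17.
At 6: go right to 27.
  At 27: go left to 36.
    At 36: go left to 18.
      At 18: go left to 4.
        At 4: no left child.
        At 4: go right to 39.
          39 is a leaf — visit 39.
        Visit 4.
      At 18: no right child.
      Visit 18.
    At 36: go right to 34.
      At 34: go left to 22.
        At 22: no left child.
        At 22: go right to 5.
          5 is a leaf — visit 5.
        Visit 22.
      At 34: no right child.
      Visit 34.
    Visit 36.
  At 27: go right to 29.
    At 29: no left child.
    At 29: go right to 10.
      10 is a leaf — visit 10.
    Visit 29.
  Visit 27.
Visit 6.
Full post-order sequence: 17, 39, 4, 18, 5, 22, 34, 36, 10, 29, 27, 6.

10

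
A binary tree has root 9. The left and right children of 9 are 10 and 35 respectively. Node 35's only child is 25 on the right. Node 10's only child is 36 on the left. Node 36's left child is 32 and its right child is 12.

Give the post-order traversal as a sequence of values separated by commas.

Post-order visits the left subtree, then the right subtree, then the node.
At 9: go left to 10.
  At 10: go left to 36.
    At 36: go left to 32.
      32 is a leaf — visit 32.
    At 36: go right to 12.
      12 is a leaf — visit 12.
    Visit 36.
  At 10: no right child.
  Visit 10.
At 9: go right to 35.
  At 35: no left child.
  At 35: go right to 25.
    25 is a leaf — visit 25.
  Visit 35.
Visit 9.

32, 12, 36, 10, 25, 35, 9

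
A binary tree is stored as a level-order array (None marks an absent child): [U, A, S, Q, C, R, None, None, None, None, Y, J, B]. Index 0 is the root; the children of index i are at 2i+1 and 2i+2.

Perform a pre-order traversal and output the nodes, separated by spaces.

U A Q C Y S R J B

Pre-order visits the node, then its left subtree, then its right subtree.
Visit U.
At U: go left to A.
  Visit A.
  At A: go left to Q.
    Q is a leaf — visit Q.
  At A: go right to C.
    Visit C.
    At C: no left child.
    At C: go right to Y.
      Y is a leaf — visit Y.
At U: go right to S.
  Visit S.
  At S: go left to R.
    Visit R.
    At R: go left to J.
      J is a leaf — visit J.
    At R: go right to B.
      B is a leaf — visit B.
  At S: no right child.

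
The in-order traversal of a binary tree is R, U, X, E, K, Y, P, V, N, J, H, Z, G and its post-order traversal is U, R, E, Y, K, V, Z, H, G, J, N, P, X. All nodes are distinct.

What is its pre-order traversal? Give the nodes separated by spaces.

The last element of post-order is the root; it splits in-order into left and right subtrees.
Root X: left subtree has 2 nodes {R, U}, right has 10 {E, K, Y, P, V, N, J, H, Z, G}.
  Root R: left subtree has 0 nodes { }, right has 1 {U}.
  Root P: left subtree has 3 nodes {E, K, Y}, right has 6 {V, N, J, H, Z, G}.
    Root K: left subtree has 1 node {E}, right has 1 {Y}.
    Root N: left subtree has 1 node {V}, right has 4 {J, H, Z, G}.
      Root J: left subtree has 0 nodes { }, right has 3 {H, Z, G}.
        Root G: left subtree has 2 nodes {H, Z}, right has 0 { }.
          Root H: left subtree has 0 nodes { }, right has 1 {Z}.

X R U P K E Y N V J G H Z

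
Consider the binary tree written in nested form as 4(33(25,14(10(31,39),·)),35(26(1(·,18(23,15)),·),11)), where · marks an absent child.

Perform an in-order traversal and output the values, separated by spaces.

25 33 31 10 39 14 4 1 23 18 15 26 35 11

In-order visits the left subtree, then the node, then the right subtree.
At 4: go left to 33.
  At 33: go left to 25.
    25 is a leaf — visit 25.
  Visit 33.
  At 33: go right to 14.
    At 14: go left to 10.
      At 10: go left to 31.
        31 is a leaf — visit 31.
      Visit 10.
      At 10: go right to 39.
        39 is a leaf — visit 39.
    Visit 14.
    At 14: no right child.
Visit 4.
At 4: go right to 35.
  At 35: go left to 26.
    At 26: go left to 1.
      At 1: no left child.
      Visit 1.
      At 1: go right to 18.
        At 18: go left to 23.
          23 is a leaf — visit 23.
        Visit 18.
        At 18: go right to 15.
          15 is a leaf — visit 15.
    Visit 26.
    At 26: no right child.
  Visit 35.
  At 35: go right to 11.
    11 is a leaf — visit 11.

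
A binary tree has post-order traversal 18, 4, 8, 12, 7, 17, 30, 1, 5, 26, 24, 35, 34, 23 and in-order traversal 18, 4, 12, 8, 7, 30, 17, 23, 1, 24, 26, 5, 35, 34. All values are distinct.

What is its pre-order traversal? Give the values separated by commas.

23, 30, 7, 12, 4, 18, 8, 17, 34, 35, 24, 1, 26, 5

The last element of post-order is the root; it splits in-order into left and right subtrees.
Root 23: left subtree has 7 nodes {18, 4, 12, 8, 7, 30, 17}, right has 6 {1, 24, 26, 5, 35, 34}.
  Root 30: left subtree has 5 nodes {18, 4, 12, 8, 7}, right has 1 {17}.
    Root 7: left subtree has 4 nodes {18, 4, 12, 8}, right has 0 { }.
      Root 12: left subtree has 2 nodes {18, 4}, right has 1 {8}.
        Root 4: left subtree has 1 node {18}, right has 0 { }.
  Root 34: left subtree has 5 nodes {1, 24, 26, 5, 35}, right has 0 { }.
    Root 35: left subtree has 4 nodes {1, 24, 26, 5}, right has 0 { }.
      Root 24: left subtree has 1 node {1}, right has 2 {26, 5}.
        Root 26: left subtree has 0 nodes { }, right has 1 {5}.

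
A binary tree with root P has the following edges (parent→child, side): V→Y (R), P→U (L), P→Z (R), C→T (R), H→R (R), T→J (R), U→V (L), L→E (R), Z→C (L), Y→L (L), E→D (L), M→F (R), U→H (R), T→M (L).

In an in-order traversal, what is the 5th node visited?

Y

In-order visits the left subtree, then the node, then the right subtree.
At P: go left to U.
  At U: go left to V.
    At V: no left child.
    Visit V.
    At V: go right to Y.
      At Y: go left to L.
        At L: no left child.
        Visit L.
        At L: go right to E.
          At E: go left to D.
            D is a leaf — visit D.
          Visit E.
          At E: no right child.
      Visit Y.
      At Y: no right child.
  Visit U.
  At U: go right to H.
    At H: no left child.
    Visit H.
    At H: go right to R.
      R is a leaf — visit R.
Visit P.
At P: go right to Z.
  At Z: go left to C.
    At C: no left child.
    Visit C.
    At C: go right to T.
      At T: go left to M.
        At M: no left child.
        Visit M.
        At M: go right to F.
          F is a leaf — visit F.
      Visit T.
      At T: go right to J.
        J is a leaf — visit J.
  Visit Z.
  At Z: no right child.
Full in-order sequence: V, L, D, E, Y, U, H, R, P, C, M, F, T, J, Z.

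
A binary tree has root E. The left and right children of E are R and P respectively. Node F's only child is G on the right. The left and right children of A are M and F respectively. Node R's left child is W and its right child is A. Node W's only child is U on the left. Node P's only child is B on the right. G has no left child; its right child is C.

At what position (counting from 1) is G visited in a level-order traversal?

10

Level-order visits nodes level by level from the root, left to right within each level.
Level 0: E
Level 1: R, P
Level 2: W, A, B
Level 3: U, M, F
Level 4: G
Level 5: C
Full level-order sequence: E, R, P, W, A, B, U, M, F, G, C.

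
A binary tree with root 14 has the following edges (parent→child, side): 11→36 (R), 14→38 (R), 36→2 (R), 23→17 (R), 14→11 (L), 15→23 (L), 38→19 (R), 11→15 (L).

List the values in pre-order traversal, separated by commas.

14, 11, 15, 23, 17, 36, 2, 38, 19

Pre-order visits the node, then its left subtree, then its right subtree.
Visit 14.
At 14: go left to 11.
  Visit 11.
  At 11: go left to 15.
    Visit 15.
    At 15: go left to 23.
      Visit 23.
      At 23: no left child.
      At 23: go right to 17.
        17 is a leaf — visit 17.
    At 15: no right child.
  At 11: go right to 36.
    Visit 36.
    At 36: no left child.
    At 36: go right to 2.
      2 is a leaf — visit 2.
At 14: go right to 38.
  Visit 38.
  At 38: no left child.
  At 38: go right to 19.
    19 is a leaf — visit 19.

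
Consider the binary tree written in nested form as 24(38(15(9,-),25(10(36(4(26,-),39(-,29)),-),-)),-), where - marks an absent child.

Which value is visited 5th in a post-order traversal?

29

Post-order visits the left subtree, then the right subtree, then the node.
At 24: go left to 38.
  At 38: go left to 15.
    At 15: go left to 9.
      9 is a leaf — visit 9.
    At 15: no right child.
    Visit 15.
  At 38: go right to 25.
    At 25: go left to 10.
      At 10: go left to 36.
        At 36: go left to 4.
          At 4: go left to 26.
            26 is a leaf — visit 26.
          At 4: no right child.
          Visit 4.
        At 36: go right to 39.
          At 39: no left child.
          At 39: go right to 29.
            29 is a leaf — visit 29.
          Visit 39.
        Visit 36.
      At 10: no right child.
      Visit 10.
    At 25: no right child.
    Visit 25.
  Visit 38.
At 24: no right child.
Visit 24.
Full post-order sequence: 9, 15, 26, 4, 29, 39, 36, 10, 25, 38, 24.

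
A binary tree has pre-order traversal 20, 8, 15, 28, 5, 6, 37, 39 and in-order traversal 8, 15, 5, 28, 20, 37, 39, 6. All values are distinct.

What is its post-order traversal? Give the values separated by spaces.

The first element of pre-order is the root; it splits in-order into left and right subtrees.
Root 20: left subtree has 4 nodes {8, 15, 5, 28}, right has 3 {37, 39, 6}.
  Root 8: left subtree has 0 nodes { }, right has 3 {15, 5, 28}.
    Root 15: left subtree has 0 nodes { }, right has 2 {5, 28}.
      Root 28: left subtree has 1 node {5}, right has 0 { }.
  Root 6: left subtree has 2 nodes {37, 39}, right has 0 { }.
    Root 37: left subtree has 0 nodes { }, right has 1 {39}.

5 28 15 8 39 37 6 20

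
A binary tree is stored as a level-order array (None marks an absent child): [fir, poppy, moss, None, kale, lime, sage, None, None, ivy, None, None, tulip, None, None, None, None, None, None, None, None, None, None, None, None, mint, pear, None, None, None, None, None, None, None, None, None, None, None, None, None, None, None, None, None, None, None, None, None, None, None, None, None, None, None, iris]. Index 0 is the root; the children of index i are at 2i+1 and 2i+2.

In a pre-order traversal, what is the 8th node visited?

Pre-order visits the node, then its left subtree, then its right subtree.
Visit fir.
At fir: go left to poppy.
  Visit poppy.
  At poppy: no left child.
  At poppy: go right to kale.
    Visit kale.
    At kale: go left to ivy.
      ivy is a leaf — visit ivy.
    At kale: no right child.
At fir: go right to moss.
  Visit moss.
  At moss: go left to lime.
    Visit lime.
    At lime: no left child.
    At lime: go right to tulip.
      Visit tulip.
      At tulip: go left to mint.
        mint is a leaf — visit mint.
      At tulip: go right to pear.
        Visit pear.
        At pear: no left child.
        At pear: go right to iris.
          iris is a leaf — visit iris.
  At moss: go right to sage.
    sage is a leaf — visit sage.
Full pre-order sequence: fir, poppy, kale, ivy, moss, lime, tulip, mint, pear, iris, sage.

mint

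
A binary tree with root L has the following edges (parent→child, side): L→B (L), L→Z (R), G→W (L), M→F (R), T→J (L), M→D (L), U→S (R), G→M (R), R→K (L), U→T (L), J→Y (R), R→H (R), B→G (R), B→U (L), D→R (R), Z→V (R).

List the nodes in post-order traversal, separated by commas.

Y, J, T, S, U, W, K, H, R, D, F, M, G, B, V, Z, L

Post-order visits the left subtree, then the right subtree, then the node.
At L: go left to B.
  At B: go left to U.
    At U: go left to T.
      At T: go left to J.
        At J: no left child.
        At J: go right to Y.
          Y is a leaf — visit Y.
        Visit J.
      At T: no right child.
      Visit T.
    At U: go right to S.
      S is a leaf — visit S.
    Visit U.
  At B: go right to G.
    At G: go left to W.
      W is a leaf — visit W.
    At G: go right to M.
      At M: go left to D.
        At D: no left child.
        At D: go right to R.
          At R: go left to K.
            K is a leaf — visit K.
          At R: go right to H.
            H is a leaf — visit H.
          Visit R.
        Visit D.
      At M: go right to F.
        F is a leaf — visit F.
      Visit M.
    Visit G.
  Visit B.
At L: go right to Z.
  At Z: no left child.
  At Z: go right to V.
    V is a leaf — visit V.
  Visit Z.
Visit L.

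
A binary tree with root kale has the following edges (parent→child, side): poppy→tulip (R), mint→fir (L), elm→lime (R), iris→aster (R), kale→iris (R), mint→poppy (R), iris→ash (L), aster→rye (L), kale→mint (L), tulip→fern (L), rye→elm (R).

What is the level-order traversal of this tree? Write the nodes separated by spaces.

kale mint iris fir poppy ash aster tulip rye fern elm lime

Level-order visits nodes level by level from the root, left to right within each level.
Level 0: kale
Level 1: mint, iris
Level 2: fir, poppy, ash, aster
Level 3: tulip, rye
Level 4: fern, elm
Level 5: lime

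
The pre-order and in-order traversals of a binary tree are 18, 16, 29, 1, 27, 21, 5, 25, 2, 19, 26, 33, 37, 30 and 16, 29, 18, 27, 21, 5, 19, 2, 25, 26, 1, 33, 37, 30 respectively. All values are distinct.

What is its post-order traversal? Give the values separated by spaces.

The first element of pre-order is the root; it splits in-order into left and right subtrees.
Root 18: left subtree has 2 nodes {16, 29}, right has 11 {27, 21, 5, 19, 2, 25, 26, 1, 33, 37, 30}.
  Root 16: left subtree has 0 nodes { }, right has 1 {29}.
  Root 1: left subtree has 7 nodes {27, 21, 5, 19, 2, 25, 26}, right has 3 {33, 37, 30}.
    Root 27: left subtree has 0 nodes { }, right has 6 {21, 5, 19, 2, 25, 26}.
      Root 21: left subtree has 0 nodes { }, right has 5 {5, 19, 2, 25, 26}.
        Root 5: left subtree has 0 nodes { }, right has 4 {19, 2, 25, 26}.
          Root 25: left subtree has 2 nodes {19, 2}, right has 1 {26}.
            Root 2: left subtree has 1 node {19}, right has 0 { }.
    Root 33: left subtree has 0 nodes { }, right has 2 {37, 30}.
      Root 37: left subtree has 0 nodes { }, right has 1 {30}.

29 16 19 2 26 25 5 21 27 30 37 33 1 18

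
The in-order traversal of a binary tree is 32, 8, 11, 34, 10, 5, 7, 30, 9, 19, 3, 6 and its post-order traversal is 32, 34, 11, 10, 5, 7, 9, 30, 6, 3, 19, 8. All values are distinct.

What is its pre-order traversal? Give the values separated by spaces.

The last element of post-order is the root; it splits in-order into left and right subtrees.
Root 8: left subtree has 1 node {32}, right has 10 {11, 34, 10, 5, 7, 30, 9, 19, 3, 6}.
  Root 19: left subtree has 7 nodes {11, 34, 10, 5, 7, 30, 9}, right has 2 {3, 6}.
    Root 30: left subtree has 5 nodes {11, 34, 10, 5, 7}, right has 1 {9}.
      Root 7: left subtree has 4 nodes {11, 34, 10, 5}, right has 0 { }.
        Root 5: left subtree has 3 nodes {11, 34, 10}, right has 0 { }.
          Root 10: left subtree has 2 nodes {11, 34}, right has 0 { }.
            Root 11: left subtree has 0 nodes { }, right has 1 {34}.
    Root 3: left subtree has 0 nodes { }, right has 1 {6}.

8 32 19 30 7 5 10 11 34 9 3 6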